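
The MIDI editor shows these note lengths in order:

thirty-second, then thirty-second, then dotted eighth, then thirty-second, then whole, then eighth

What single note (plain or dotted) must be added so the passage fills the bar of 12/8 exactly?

dotted sixteenth note

The bar of 12/8 = 48 thirty-second notes.
In thirty-second notes: thirty-second = 1; thirty-second = 1; dotted eighth = 6; thirty-second = 1; whole = 32; eighth = 4.
Sum: 1 + 1 + 6 + 1 + 32 + 4 = 45.
Remaining: 48 − 45 = 3 thirty-second notes, which is a dotted sixteenth note.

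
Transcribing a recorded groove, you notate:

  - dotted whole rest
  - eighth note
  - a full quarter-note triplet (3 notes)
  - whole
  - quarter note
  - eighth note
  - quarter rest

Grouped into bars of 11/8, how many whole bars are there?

2

One bar of 11/8 = 11 eighth notes.
Working in eighth notes: dotted whole rest = 12; eighth note = 1; a full quarter-note triplet (3 notes) (three triplet quarters span one half) = 4; whole = 8; quarter note = 2; eighth note = 1; quarter rest = 2.
Total: 12 + 1 + 4 + 8 + 2 + 1 + 2 = 30.
30 ÷ 11 = 2 complete bars with 8 left over.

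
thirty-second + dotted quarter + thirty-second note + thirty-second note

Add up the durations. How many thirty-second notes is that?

Express everything in thirty-second notes: thirty-second = 1; dotted quarter = 12; thirty-second note = 1; thirty-second note = 1.
Altogether 1 + 12 + 1 + 1 = 15 thirty-second notes.

15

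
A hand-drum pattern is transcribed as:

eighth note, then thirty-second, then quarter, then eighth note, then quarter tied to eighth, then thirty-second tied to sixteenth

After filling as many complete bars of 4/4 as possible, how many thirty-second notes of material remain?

0

One bar of 4/4 = 32 thirty-second notes.
In thirty-second notes: eighth note = 4; thirty-second = 1; quarter = 8; eighth note = 4; quarter tied to eighth (quarter + eighth) = 12; thirty-second tied to sixteenth (thirty-second + sixteenth) = 3.
Sum: 4 + 1 + 8 + 4 + 12 + 3 = 32.
32 ÷ 32 = 1 complete bar with 0 thirty-second notes remaining.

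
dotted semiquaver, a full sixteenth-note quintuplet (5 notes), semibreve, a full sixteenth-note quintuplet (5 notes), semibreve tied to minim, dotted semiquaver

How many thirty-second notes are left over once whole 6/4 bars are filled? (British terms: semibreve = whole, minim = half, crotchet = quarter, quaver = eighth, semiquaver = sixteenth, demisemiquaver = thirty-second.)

One bar of 6/4 = 48 thirty-second notes.
In thirty-second notes: dotted semiquaver = 3; a full sixteenth-note quintuplet (5 notes) (five quintuplet sixteenths span one quarter) = 8; semibreve = 32; a full sixteenth-note quintuplet (5 notes) (five quintuplet sixteenths span one quarter) = 8; semibreve tied to minim (semibreve + minim) = 48; dotted semiquaver = 3.
Total: 3 + 8 + 32 + 8 + 48 + 3 = 102.
102 ÷ 48 = 2 complete bars with 6 thirty-second notes remaining.

6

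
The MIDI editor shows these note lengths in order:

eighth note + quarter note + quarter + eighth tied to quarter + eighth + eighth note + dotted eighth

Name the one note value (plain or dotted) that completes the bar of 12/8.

The bar of 12/8 = 24 sixteenth notes.
Express everything in sixteenth notes: eighth note = 2; quarter note = 4; quarter = 4; eighth tied to quarter (eighth + quarter) = 6; eighth = 2; eighth note = 2; dotted eighth = 3.
Sum: 2 + 4 + 4 + 6 + 2 + 2 + 3 = 23.
Remaining: 24 − 23 = 1 sixteenth note, which is a sixteenth note.

sixteenth note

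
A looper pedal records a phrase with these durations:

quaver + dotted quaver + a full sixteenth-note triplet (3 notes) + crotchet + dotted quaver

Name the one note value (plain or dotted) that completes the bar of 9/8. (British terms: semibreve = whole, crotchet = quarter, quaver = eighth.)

quarter note

The bar of 9/8 = 18 sixteenth notes.
In sixteenth notes: quaver = 2; dotted quaver = 3; a full sixteenth-note triplet (3 notes) (three triplet sixteenths span one eighth) = 2; crotchet = 4; dotted quaver = 3.
Sum: 2 + 3 + 2 + 4 + 3 = 14.
Remaining: 18 − 14 = 4 sixteenth notes, which is a quarter note.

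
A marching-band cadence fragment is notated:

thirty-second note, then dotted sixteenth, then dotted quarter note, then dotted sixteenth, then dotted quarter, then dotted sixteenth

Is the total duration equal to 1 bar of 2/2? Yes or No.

One bar of 2/2 = 32 thirty-second notes.
Convert each value to thirty-second notes: thirty-second note = 1; dotted sixteenth = 3; dotted quarter note = 12; dotted sixteenth = 3; dotted quarter = 12; dotted sixteenth = 3.
Altogether 1 + 3 + 12 + 3 + 12 + 3 = 34.
34 exceeds 32, so the answer is No.

No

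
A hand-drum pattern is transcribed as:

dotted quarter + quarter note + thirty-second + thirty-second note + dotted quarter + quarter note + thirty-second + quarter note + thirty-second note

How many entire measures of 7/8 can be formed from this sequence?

1

One bar of 7/8 = 28 thirty-second notes.
Express everything in thirty-second notes: dotted quarter = 12; quarter note = 8; thirty-second = 1; thirty-second note = 1; dotted quarter = 12; quarter note = 8; thirty-second = 1; quarter note = 8; thirty-second note = 1.
Sum: 12 + 8 + 1 + 1 + 12 + 8 + 1 + 8 + 1 = 52.
52 ÷ 28 = 1 complete bar with 24 left over.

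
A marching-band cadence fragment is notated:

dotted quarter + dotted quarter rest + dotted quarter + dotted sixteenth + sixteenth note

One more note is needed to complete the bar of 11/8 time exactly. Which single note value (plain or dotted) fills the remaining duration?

The bar of 11/8 = 44 thirty-second notes.
Convert each value to thirty-second notes: dotted quarter = 12; dotted quarter rest = 12; dotted quarter = 12; dotted sixteenth = 3; sixteenth note = 2.
Altogether 12 + 12 + 12 + 3 + 2 = 41.
Remaining: 44 − 41 = 3 thirty-second notes, which is a dotted sixteenth note.

dotted sixteenth note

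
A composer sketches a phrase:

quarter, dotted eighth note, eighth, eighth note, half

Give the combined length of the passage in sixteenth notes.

Working in sixteenth notes: quarter = 4; dotted eighth note = 3; eighth = 2; eighth note = 2; half = 8.
Total: 4 + 3 + 2 + 2 + 8 = 19 sixteenth notes.

19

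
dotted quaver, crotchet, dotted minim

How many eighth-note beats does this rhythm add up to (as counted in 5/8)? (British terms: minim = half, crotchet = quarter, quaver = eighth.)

One eighth-note beat = 2 sixteenth notes.
Express everything in sixteenth notes: dotted quaver = 3; crotchet = 4; dotted minim = 12.
Sum: 3 + 4 + 12 = 19.
19 ÷ 2 = 9.5 beats.

9.5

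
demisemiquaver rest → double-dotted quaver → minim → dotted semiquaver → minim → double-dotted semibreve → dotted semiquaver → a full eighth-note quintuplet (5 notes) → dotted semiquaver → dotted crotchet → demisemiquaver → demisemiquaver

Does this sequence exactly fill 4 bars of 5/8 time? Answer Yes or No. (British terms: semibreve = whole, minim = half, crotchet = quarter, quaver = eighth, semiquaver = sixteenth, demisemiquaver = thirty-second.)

One bar of 5/8 = 20 thirty-second notes, so 4 bars = 80.
Each duration in thirty-second notes: demisemiquaver rest = 1; double-dotted quaver = 7; minim = 16; dotted semiquaver = 3; minim = 16; double-dotted semibreve = 56; dotted semiquaver = 3; a full eighth-note quintuplet (5 notes) (five quintuplet eighths span one half) = 16; dotted semiquaver = 3; dotted crotchet = 12; demisemiquaver = 1; demisemiquaver = 1.
Total: 1 + 7 + 16 + 3 + 16 + 56 + 3 + 16 + 3 + 12 + 1 + 1 = 135.
135 exceeds 80, so the answer is No.

No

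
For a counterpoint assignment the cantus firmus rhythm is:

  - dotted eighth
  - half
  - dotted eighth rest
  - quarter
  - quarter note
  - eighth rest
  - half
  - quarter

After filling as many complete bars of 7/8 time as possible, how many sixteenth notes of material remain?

One bar of 7/8 = 14 sixteenth notes.
Each duration in sixteenth notes: dotted eighth = 3; half = 8; dotted eighth rest = 3; quarter = 4; quarter note = 4; eighth rest = 2; half = 8; quarter = 4.
Sum: 3 + 8 + 3 + 4 + 4 + 2 + 8 + 4 = 36.
36 ÷ 14 = 2 complete bars with 8 sixteenth notes remaining.

8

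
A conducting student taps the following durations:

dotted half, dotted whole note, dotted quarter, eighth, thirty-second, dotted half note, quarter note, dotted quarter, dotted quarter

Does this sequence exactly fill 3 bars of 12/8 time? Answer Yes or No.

No

One bar of 12/8 = 48 thirty-second notes, so 3 bars = 144.
Convert each value to thirty-second notes: dotted half = 24; dotted whole note = 48; dotted quarter = 12; eighth = 4; thirty-second = 1; dotted half note = 24; quarter note = 8; dotted quarter = 12; dotted quarter = 12.
Adding: 24 + 48 + 12 + 4 + 1 + 24 + 8 + 12 + 12 = 145.
145 exceeds 144, so the answer is No.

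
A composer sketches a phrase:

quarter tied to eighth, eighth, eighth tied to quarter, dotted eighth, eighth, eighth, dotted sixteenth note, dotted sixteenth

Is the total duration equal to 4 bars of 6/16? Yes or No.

One bar of 6/16 = 12 thirty-second notes, so 4 bars = 48.
In thirty-second notes: quarter tied to eighth (quarter + eighth) = 12; eighth = 4; eighth tied to quarter (eighth + quarter) = 12; dotted eighth = 6; eighth = 4; eighth = 4; dotted sixteenth note = 3; dotted sixteenth = 3.
Adding: 12 + 4 + 12 + 6 + 4 + 4 + 3 + 3 = 48.
48 equals 48, so the answer is Yes.

Yes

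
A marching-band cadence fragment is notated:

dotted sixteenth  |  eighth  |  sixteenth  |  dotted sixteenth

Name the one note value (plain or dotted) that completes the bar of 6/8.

The bar of 6/8 = 24 thirty-second notes.
Convert each value to thirty-second notes: dotted sixteenth = 3; eighth = 4; sixteenth = 2; dotted sixteenth = 3.
Sum: 3 + 4 + 2 + 3 = 12.
Remaining: 24 − 12 = 12 thirty-second notes, which is a dotted quarter note.

dotted quarter note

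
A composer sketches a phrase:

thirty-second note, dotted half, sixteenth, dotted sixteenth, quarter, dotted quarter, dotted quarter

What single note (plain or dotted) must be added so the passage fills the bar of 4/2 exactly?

sixteenth note

The bar of 4/2 = 64 thirty-second notes.
Express everything in thirty-second notes: thirty-second note = 1; dotted half = 24; sixteenth = 2; dotted sixteenth = 3; quarter = 8; dotted quarter = 12; dotted quarter = 12.
Altogether 1 + 24 + 2 + 3 + 8 + 12 + 12 = 62.
Remaining: 64 − 62 = 2 thirty-second notes, which is a sixteenth note.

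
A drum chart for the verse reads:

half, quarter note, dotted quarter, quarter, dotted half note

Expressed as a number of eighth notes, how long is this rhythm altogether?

17

Working in eighth notes: half = 4; quarter note = 2; dotted quarter = 3; quarter = 2; dotted half note = 6.
Adding: 4 + 2 + 3 + 2 + 6 = 17 eighth notes.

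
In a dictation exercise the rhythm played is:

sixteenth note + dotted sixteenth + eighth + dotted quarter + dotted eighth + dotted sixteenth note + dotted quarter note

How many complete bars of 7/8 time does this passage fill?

One bar of 7/8 = 28 thirty-second notes.
Convert each value to thirty-second notes: sixteenth note = 2; dotted sixteenth = 3; eighth = 4; dotted quarter = 12; dotted eighth = 6; dotted sixteenth note = 3; dotted quarter note = 12.
Altogether 2 + 3 + 4 + 12 + 6 + 3 + 12 = 42.
42 ÷ 28 = 1 complete bar with 14 left over.

1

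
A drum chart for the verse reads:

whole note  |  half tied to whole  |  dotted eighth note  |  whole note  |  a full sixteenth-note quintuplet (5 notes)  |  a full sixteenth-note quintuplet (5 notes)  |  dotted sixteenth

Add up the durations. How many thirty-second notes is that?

137

Working in thirty-second notes: whole note = 32; half tied to whole (half + whole) = 48; dotted eighth note = 6; whole note = 32; a full sixteenth-note quintuplet (5 notes) (five quintuplet sixteenths span one quarter) = 8; a full sixteenth-note quintuplet (5 notes) (five quintuplet sixteenths span one quarter) = 8; dotted sixteenth = 3.
Sum: 32 + 48 + 6 + 32 + 8 + 8 + 3 = 137 thirty-second notes.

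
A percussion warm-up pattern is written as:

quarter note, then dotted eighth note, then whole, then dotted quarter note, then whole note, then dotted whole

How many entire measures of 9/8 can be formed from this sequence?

One bar of 9/8 = 18 sixteenth notes.
Each duration in sixteenth notes: quarter note = 4; dotted eighth note = 3; whole = 16; dotted quarter note = 6; whole note = 16; dotted whole = 24.
Total: 4 + 3 + 16 + 6 + 16 + 24 = 69.
69 ÷ 18 = 3 complete bars with 15 left over.

3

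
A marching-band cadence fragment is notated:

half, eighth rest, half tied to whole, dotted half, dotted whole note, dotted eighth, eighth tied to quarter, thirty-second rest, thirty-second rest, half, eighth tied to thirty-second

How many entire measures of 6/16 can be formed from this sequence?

15

One bar of 6/16 = 12 thirty-second notes.
In thirty-second notes: half = 16; eighth rest = 4; half tied to whole (half + whole) = 48; dotted half = 24; dotted whole note = 48; dotted eighth = 6; eighth tied to quarter (eighth + quarter) = 12; thirty-second rest = 1; thirty-second rest = 1; half = 16; eighth tied to thirty-second (eighth + thirty-second) = 5.
Sum: 16 + 4 + 48 + 24 + 48 + 6 + 12 + 1 + 1 + 16 + 5 = 181.
181 ÷ 12 = 15 complete bars with 1 left over.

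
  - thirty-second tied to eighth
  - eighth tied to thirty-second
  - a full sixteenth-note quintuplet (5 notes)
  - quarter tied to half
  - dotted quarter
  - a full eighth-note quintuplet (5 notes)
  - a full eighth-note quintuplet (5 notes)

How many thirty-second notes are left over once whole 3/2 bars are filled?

One bar of 3/2 = 48 thirty-second notes.
Express everything in thirty-second notes: thirty-second tied to eighth (thirty-second + eighth) = 5; eighth tied to thirty-second (eighth + thirty-second) = 5; a full sixteenth-note quintuplet (5 notes) (five quintuplet sixteenths span one quarter) = 8; quarter tied to half (quarter + half) = 24; dotted quarter = 12; a full eighth-note quintuplet (5 notes) (five quintuplet eighths span one half) = 16; a full eighth-note quintuplet (5 notes) (five quintuplet eighths span one half) = 16.
Adding: 5 + 5 + 8 + 24 + 12 + 16 + 16 = 86.
86 ÷ 48 = 1 complete bar with 38 thirty-second notes remaining.

38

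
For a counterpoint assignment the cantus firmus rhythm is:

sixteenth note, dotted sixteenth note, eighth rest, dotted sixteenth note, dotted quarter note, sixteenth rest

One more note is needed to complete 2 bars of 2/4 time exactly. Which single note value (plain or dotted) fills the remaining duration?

dotted eighth note

2 bars of 2/4 = 32 thirty-second notes.
Each duration in thirty-second notes: sixteenth note = 2; dotted sixteenth note = 3; eighth rest = 4; dotted sixteenth note = 3; dotted quarter note = 12; sixteenth rest = 2.
Altogether 2 + 3 + 4 + 3 + 12 + 2 = 26.
Remaining: 32 − 26 = 6 thirty-second notes, which is a dotted eighth note.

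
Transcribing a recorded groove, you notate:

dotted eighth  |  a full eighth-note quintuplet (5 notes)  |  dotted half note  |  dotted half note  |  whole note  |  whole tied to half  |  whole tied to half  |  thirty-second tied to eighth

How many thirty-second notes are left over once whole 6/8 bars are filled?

11

One bar of 6/8 = 24 thirty-second notes.
Working in thirty-second notes: dotted eighth = 6; a full eighth-note quintuplet (5 notes) (five quintuplet eighths span one half) = 16; dotted half note = 24; dotted half note = 24; whole note = 32; whole tied to half (whole + half) = 48; whole tied to half (whole + half) = 48; thirty-second tied to eighth (thirty-second + eighth) = 5.
Altogether 6 + 16 + 24 + 24 + 32 + 48 + 48 + 5 = 203.
203 ÷ 24 = 8 complete bars with 11 thirty-second notes remaining.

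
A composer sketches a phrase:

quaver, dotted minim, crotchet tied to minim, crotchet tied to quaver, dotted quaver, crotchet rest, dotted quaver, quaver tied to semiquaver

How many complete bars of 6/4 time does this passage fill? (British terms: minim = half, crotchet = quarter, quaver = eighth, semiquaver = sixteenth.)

1

One bar of 6/4 = 24 sixteenth notes.
Each duration in sixteenth notes: quaver = 2; dotted minim = 12; crotchet tied to minim (crotchet + minim) = 12; crotchet tied to quaver (crotchet + quaver) = 6; dotted quaver = 3; crotchet rest = 4; dotted quaver = 3; quaver tied to semiquaver (quaver + semiquaver) = 3.
Altogether 2 + 12 + 12 + 6 + 3 + 4 + 3 + 3 = 45.
45 ÷ 24 = 1 complete bar with 21 left over.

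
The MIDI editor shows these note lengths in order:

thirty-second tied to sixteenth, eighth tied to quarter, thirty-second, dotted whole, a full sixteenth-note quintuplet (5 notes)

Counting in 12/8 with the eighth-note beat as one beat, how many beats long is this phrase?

18

One eighth-note beat = 4 thirty-second notes.
Working in thirty-second notes: thirty-second tied to sixteenth (thirty-second + sixteenth) = 3; eighth tied to quarter (eighth + quarter) = 12; thirty-second = 1; dotted whole = 48; a full sixteenth-note quintuplet (5 notes) (five quintuplet sixteenths span one quarter) = 8.
Altogether 3 + 12 + 1 + 48 + 8 = 72.
72 ÷ 4 = 18 beats.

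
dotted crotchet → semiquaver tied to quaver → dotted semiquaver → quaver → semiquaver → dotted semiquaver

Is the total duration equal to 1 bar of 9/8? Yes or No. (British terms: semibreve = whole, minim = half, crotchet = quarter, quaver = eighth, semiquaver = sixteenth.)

One bar of 9/8 = 36 thirty-second notes.
In thirty-second notes: dotted crotchet = 12; semiquaver tied to quaver (semiquaver + quaver) = 6; dotted semiquaver = 3; quaver = 4; semiquaver = 2; dotted semiquaver = 3.
Altogether 12 + 6 + 3 + 4 + 2 + 3 = 30.
30 falls short of 36, so the answer is No.

No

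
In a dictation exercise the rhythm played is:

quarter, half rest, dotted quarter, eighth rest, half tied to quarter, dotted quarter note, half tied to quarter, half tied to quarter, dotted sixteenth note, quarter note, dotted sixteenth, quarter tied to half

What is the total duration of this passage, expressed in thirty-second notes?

Convert each value to thirty-second notes: quarter = 8; half rest = 16; dotted quarter = 12; eighth rest = 4; half tied to quarter (half + quarter) = 24; dotted quarter note = 12; half tied to quarter (half + quarter) = 24; half tied to quarter (half + quarter) = 24; dotted sixteenth note = 3; quarter note = 8; dotted sixteenth = 3; quarter tied to half (quarter + half) = 24.
Sum: 8 + 16 + 12 + 4 + 24 + 12 + 24 + 24 + 3 + 8 + 3 + 24 = 162 thirty-second notes.

162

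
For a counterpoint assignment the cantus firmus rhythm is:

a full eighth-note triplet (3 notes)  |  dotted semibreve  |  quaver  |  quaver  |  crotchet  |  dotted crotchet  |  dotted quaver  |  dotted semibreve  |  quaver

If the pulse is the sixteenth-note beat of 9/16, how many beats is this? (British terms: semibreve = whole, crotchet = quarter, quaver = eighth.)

One sixteenth-note beat = 2 thirty-second notes.
Convert each value to thirty-second notes: a full eighth-note triplet (3 notes) (three triplet eighths span one quarter) = 8; dotted semibreve = 48; quaver = 4; quaver = 4; crotchet = 8; dotted crotchet = 12; dotted quaver = 6; dotted semibreve = 48; quaver = 4.
Total: 8 + 48 + 4 + 4 + 8 + 12 + 6 + 48 + 4 = 142.
142 ÷ 2 = 71 beats.

71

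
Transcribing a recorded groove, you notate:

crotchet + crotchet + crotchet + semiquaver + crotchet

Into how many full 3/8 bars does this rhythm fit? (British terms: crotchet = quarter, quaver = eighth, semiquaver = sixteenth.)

2

One bar of 3/8 = 6 sixteenth notes.
In sixteenth notes: crotchet = 4; crotchet = 4; crotchet = 4; semiquaver = 1; crotchet = 4.
Total: 4 + 4 + 4 + 1 + 4 = 17.
17 ÷ 6 = 2 complete bars with 5 left over.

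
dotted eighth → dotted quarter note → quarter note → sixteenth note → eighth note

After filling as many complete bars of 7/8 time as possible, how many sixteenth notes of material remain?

One bar of 7/8 = 14 sixteenth notes.
In sixteenth notes: dotted eighth = 3; dotted quarter note = 6; quarter note = 4; sixteenth note = 1; eighth note = 2.
Sum: 3 + 6 + 4 + 1 + 2 = 16.
16 ÷ 14 = 1 complete bar with 2 sixteenth notes remaining.

2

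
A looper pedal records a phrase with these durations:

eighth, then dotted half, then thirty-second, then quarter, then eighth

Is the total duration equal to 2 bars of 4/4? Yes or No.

One bar of 4/4 = 32 thirty-second notes, so 2 bars = 64.
Working in thirty-second notes: eighth = 4; dotted half = 24; thirty-second = 1; quarter = 8; eighth = 4.
Sum: 4 + 24 + 1 + 8 + 4 = 41.
41 falls short of 64, so the answer is No.

No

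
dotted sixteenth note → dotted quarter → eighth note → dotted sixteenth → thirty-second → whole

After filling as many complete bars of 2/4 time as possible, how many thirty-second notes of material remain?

7

One bar of 2/4 = 16 thirty-second notes.
In thirty-second notes: dotted sixteenth note = 3; dotted quarter = 12; eighth note = 4; dotted sixteenth = 3; thirty-second = 1; whole = 32.
Altogether 3 + 12 + 4 + 3 + 1 + 32 = 55.
55 ÷ 16 = 3 complete bars with 7 thirty-second notes remaining.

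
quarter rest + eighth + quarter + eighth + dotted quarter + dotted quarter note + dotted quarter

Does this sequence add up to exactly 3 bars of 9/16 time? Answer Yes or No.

No

One bar of 9/16 = 9 sixteenth notes, so 3 bars = 27.
Express everything in sixteenth notes: quarter rest = 4; eighth = 2; quarter = 4; eighth = 2; dotted quarter = 6; dotted quarter note = 6; dotted quarter = 6.
Altogether 4 + 2 + 4 + 2 + 6 + 6 + 6 = 30.
30 exceeds 27, so the answer is No.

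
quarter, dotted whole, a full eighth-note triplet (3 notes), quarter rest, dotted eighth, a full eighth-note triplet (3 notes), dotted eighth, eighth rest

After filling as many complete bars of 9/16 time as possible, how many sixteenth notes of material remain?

3

One bar of 9/16 = 9 sixteenth notes.
Working in sixteenth notes: quarter = 4; dotted whole = 24; a full eighth-note triplet (3 notes) (three triplet eighths span one quarter) = 4; quarter rest = 4; dotted eighth = 3; a full eighth-note triplet (3 notes) (three triplet eighths span one quarter) = 4; dotted eighth = 3; eighth rest = 2.
Sum: 4 + 24 + 4 + 4 + 3 + 4 + 3 + 2 = 48.
48 ÷ 9 = 5 complete bars with 3 sixteenth notes remaining.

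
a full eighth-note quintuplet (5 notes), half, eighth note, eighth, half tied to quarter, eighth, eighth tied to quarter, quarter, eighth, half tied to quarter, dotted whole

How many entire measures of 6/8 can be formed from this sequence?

One bar of 6/8 = 6 eighth notes.
Express everything in eighth notes: a full eighth-note quintuplet (5 notes) (five quintuplet eighths span one half) = 4; half = 4; eighth note = 1; eighth = 1; half tied to quarter (half + quarter) = 6; eighth = 1; eighth tied to quarter (eighth + quarter) = 3; quarter = 2; eighth = 1; half tied to quarter (half + quarter) = 6; dotted whole = 12.
Altogether 4 + 4 + 1 + 1 + 6 + 1 + 3 + 2 + 1 + 6 + 12 = 41.
41 ÷ 6 = 6 complete bars with 5 left over.

6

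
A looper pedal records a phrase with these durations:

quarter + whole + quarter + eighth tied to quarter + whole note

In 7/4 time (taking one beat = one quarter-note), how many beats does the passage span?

One quarter-note beat = 2 eighth notes.
Express everything in eighth notes: quarter = 2; whole = 8; quarter = 2; eighth tied to quarter (eighth + quarter) = 3; whole note = 8.
Adding: 2 + 8 + 2 + 3 + 8 = 23.
23 ÷ 2 = 11.5 beats.

11.5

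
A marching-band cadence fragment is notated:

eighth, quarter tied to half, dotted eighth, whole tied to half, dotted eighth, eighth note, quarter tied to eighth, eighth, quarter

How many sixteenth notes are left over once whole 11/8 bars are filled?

14

One bar of 11/8 = 22 sixteenth notes.
In sixteenth notes: eighth = 2; quarter tied to half (quarter + half) = 12; dotted eighth = 3; whole tied to half (whole + half) = 24; dotted eighth = 3; eighth note = 2; quarter tied to eighth (quarter + eighth) = 6; eighth = 2; quarter = 4.
Sum: 2 + 12 + 3 + 24 + 3 + 2 + 6 + 2 + 4 = 58.
58 ÷ 22 = 2 complete bars with 14 sixteenth notes remaining.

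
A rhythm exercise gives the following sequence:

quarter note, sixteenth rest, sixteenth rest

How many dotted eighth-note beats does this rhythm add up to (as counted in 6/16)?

2

One dotted eighth-note beat = 3 sixteenth notes.
Express everything in sixteenth notes: quarter note = 4; sixteenth rest = 1; sixteenth rest = 1.
Sum: 4 + 1 + 1 = 6.
6 ÷ 3 = 2 beats.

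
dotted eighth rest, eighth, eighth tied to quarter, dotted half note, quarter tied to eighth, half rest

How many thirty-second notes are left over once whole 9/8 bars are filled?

One bar of 9/8 = 18 sixteenth notes.
Working in sixteenth notes: dotted eighth rest = 3; eighth = 2; eighth tied to quarter (eighth + quarter) = 6; dotted half note = 12; quarter tied to eighth (quarter + eighth) = 6; half rest = 8.
Total: 3 + 2 + 6 + 12 + 6 + 8 = 37.
37 ÷ 18 = 2 complete bars with 1 sixteenth note remaining = 2 thirty-second notes.

2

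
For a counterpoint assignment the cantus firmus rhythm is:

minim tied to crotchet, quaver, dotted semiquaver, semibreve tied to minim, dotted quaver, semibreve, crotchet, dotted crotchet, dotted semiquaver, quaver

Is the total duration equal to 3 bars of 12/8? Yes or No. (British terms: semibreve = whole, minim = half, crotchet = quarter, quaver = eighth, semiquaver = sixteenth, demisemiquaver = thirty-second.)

One bar of 12/8 = 48 thirty-second notes, so 3 bars = 144.
Working in thirty-second notes: minim tied to crotchet (minim + crotchet) = 24; quaver = 4; dotted semiquaver = 3; semibreve tied to minim (semibreve + minim) = 48; dotted quaver = 6; semibreve = 32; crotchet = 8; dotted crotchet = 12; dotted semiquaver = 3; quaver = 4.
Sum: 24 + 4 + 3 + 48 + 6 + 32 + 8 + 12 + 3 + 4 = 144.
144 equals 144, so the answer is Yes.

Yes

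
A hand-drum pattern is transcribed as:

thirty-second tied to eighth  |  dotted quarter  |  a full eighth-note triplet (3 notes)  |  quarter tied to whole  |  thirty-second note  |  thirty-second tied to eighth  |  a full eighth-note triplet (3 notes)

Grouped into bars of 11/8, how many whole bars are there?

One bar of 11/8 = 44 thirty-second notes.
Convert each value to thirty-second notes: thirty-second tied to eighth (thirty-second + eighth) = 5; dotted quarter = 12; a full eighth-note triplet (3 notes) (three triplet eighths span one quarter) = 8; quarter tied to whole (quarter + whole) = 40; thirty-second note = 1; thirty-second tied to eighth (thirty-second + eighth) = 5; a full eighth-note triplet (3 notes) (three triplet eighths span one quarter) = 8.
Sum: 5 + 12 + 8 + 40 + 1 + 5 + 8 = 79.
79 ÷ 44 = 1 complete bar with 35 left over.

1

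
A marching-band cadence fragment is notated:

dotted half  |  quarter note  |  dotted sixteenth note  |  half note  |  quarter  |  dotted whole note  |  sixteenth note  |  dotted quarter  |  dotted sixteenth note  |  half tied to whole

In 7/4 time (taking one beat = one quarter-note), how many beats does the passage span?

21.5

One quarter-note beat = 8 thirty-second notes.
In thirty-second notes: dotted half = 24; quarter note = 8; dotted sixteenth note = 3; half note = 16; quarter = 8; dotted whole note = 48; sixteenth note = 2; dotted quarter = 12; dotted sixteenth note = 3; half tied to whole (half + whole) = 48.
Sum: 24 + 8 + 3 + 16 + 8 + 48 + 2 + 12 + 3 + 48 = 172.
172 ÷ 8 = 21.5 beats.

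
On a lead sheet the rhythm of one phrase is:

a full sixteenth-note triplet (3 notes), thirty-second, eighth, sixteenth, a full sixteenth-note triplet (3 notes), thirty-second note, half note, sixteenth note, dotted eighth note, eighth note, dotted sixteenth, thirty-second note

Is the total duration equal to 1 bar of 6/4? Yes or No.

Yes

One bar of 6/4 = 48 thirty-second notes.
Each duration in thirty-second notes: a full sixteenth-note triplet (3 notes) (three triplet sixteenths span one eighth) = 4; thirty-second = 1; eighth = 4; sixteenth = 2; a full sixteenth-note triplet (3 notes) (three triplet sixteenths span one eighth) = 4; thirty-second note = 1; half note = 16; sixteenth note = 2; dotted eighth note = 6; eighth note = 4; dotted sixteenth = 3; thirty-second note = 1.
Adding: 4 + 1 + 4 + 2 + 4 + 1 + 16 + 2 + 6 + 4 + 3 + 1 = 48.
48 equals 48, so the answer is Yes.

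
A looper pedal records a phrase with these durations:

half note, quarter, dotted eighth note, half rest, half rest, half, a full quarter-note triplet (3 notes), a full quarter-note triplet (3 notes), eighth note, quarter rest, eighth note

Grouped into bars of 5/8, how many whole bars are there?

6

One bar of 5/8 = 10 sixteenth notes.
Express everything in sixteenth notes: half note = 8; quarter = 4; dotted eighth note = 3; half rest = 8; half rest = 8; half = 8; a full quarter-note triplet (3 notes) (three triplet quarters span one half) = 8; a full quarter-note triplet (3 notes) (three triplet quarters span one half) = 8; eighth note = 2; quarter rest = 4; eighth note = 2.
Total: 8 + 4 + 3 + 8 + 8 + 8 + 8 + 8 + 2 + 4 + 2 = 63.
63 ÷ 10 = 6 complete bars with 3 left over.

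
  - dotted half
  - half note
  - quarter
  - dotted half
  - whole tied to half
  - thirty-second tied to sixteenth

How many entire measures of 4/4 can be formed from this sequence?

3

One bar of 4/4 = 32 thirty-second notes.
Convert each value to thirty-second notes: dotted half = 24; half note = 16; quarter = 8; dotted half = 24; whole tied to half (whole + half) = 48; thirty-second tied to sixteenth (thirty-second + sixteenth) = 3.
Altogether 24 + 16 + 8 + 24 + 48 + 3 = 123.
123 ÷ 32 = 3 complete bars with 27 left over.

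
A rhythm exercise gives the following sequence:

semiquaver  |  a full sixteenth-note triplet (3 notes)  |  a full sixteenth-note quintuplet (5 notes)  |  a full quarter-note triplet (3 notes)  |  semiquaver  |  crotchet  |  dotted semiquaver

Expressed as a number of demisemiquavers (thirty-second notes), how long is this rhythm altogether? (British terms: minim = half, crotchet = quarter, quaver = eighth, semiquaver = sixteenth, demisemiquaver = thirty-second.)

Convert each value to thirty-second notes: semiquaver = 2; a full sixteenth-note triplet (3 notes) (three triplet sixteenths span one eighth) = 4; a full sixteenth-note quintuplet (5 notes) (five quintuplet sixteenths span one quarter) = 8; a full quarter-note triplet (3 notes) (three triplet quarters span one half) = 16; semiquaver = 2; crotchet = 8; dotted semiquaver = 3.
Sum: 2 + 4 + 8 + 16 + 2 + 8 + 3 = 43 thirty-second notes.

43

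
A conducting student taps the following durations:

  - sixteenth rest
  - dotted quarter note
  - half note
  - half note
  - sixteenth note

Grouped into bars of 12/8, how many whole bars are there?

1

One bar of 12/8 = 24 sixteenth notes.
Convert each value to sixteenth notes: sixteenth rest = 1; dotted quarter note = 6; half note = 8; half note = 8; sixteenth note = 1.
Altogether 1 + 6 + 8 + 8 + 1 = 24.
24 ÷ 24 = 1 complete bar with 0 left over.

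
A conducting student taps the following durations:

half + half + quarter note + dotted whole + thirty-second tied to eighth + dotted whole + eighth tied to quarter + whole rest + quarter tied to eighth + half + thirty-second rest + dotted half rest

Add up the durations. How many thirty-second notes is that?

238

Convert each value to thirty-second notes: half = 16; half = 16; quarter note = 8; dotted whole = 48; thirty-second tied to eighth (thirty-second + eighth) = 5; dotted whole = 48; eighth tied to quarter (eighth + quarter) = 12; whole rest = 32; quarter tied to eighth (quarter + eighth) = 12; half = 16; thirty-second rest = 1; dotted half rest = 24.
Adding: 16 + 16 + 8 + 48 + 5 + 48 + 12 + 32 + 12 + 16 + 1 + 24 = 238 thirty-second notes.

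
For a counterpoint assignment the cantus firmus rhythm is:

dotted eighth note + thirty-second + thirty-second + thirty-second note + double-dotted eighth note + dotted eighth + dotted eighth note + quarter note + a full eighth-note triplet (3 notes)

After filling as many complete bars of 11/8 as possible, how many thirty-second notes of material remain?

One bar of 11/8 = 44 thirty-second notes.
Working in thirty-second notes: dotted eighth note = 6; thirty-second = 1; thirty-second = 1; thirty-second note = 1; double-dotted eighth note = 7; dotted eighth = 6; dotted eighth note = 6; quarter note = 8; a full eighth-note triplet (3 notes) (three triplet eighths span one quarter) = 8.
Adding: 6 + 1 + 1 + 1 + 7 + 6 + 6 + 8 + 8 = 44.
44 ÷ 44 = 1 complete bar with 0 thirty-second notes remaining.

0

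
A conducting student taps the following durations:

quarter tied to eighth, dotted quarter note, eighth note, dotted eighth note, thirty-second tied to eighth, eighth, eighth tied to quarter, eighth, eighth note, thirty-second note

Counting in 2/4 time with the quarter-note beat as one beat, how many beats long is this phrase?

8

One quarter-note beat = 8 thirty-second notes.
Convert each value to thirty-second notes: quarter tied to eighth (quarter + eighth) = 12; dotted quarter note = 12; eighth note = 4; dotted eighth note = 6; thirty-second tied to eighth (thirty-second + eighth) = 5; eighth = 4; eighth tied to quarter (eighth + quarter) = 12; eighth = 4; eighth note = 4; thirty-second note = 1.
Adding: 12 + 12 + 4 + 6 + 5 + 4 + 12 + 4 + 4 + 1 = 64.
64 ÷ 8 = 8 beats.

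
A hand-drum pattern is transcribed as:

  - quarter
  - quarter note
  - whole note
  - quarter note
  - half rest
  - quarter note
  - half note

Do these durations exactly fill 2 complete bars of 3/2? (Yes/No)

One bar of 3/2 = 6 quarter notes, so 2 bars = 12.
Convert each value to quarter notes: quarter = 1; quarter note = 1; whole note = 4; quarter note = 1; half rest = 2; quarter note = 1; half note = 2.
Altogether 1 + 1 + 4 + 1 + 2 + 1 + 2 = 12.
12 equals 12, so the answer is Yes.

Yes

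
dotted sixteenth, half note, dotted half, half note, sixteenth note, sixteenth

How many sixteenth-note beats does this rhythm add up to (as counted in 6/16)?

31.5

One sixteenth-note beat = 2 thirty-second notes.
Express everything in thirty-second notes: dotted sixteenth = 3; half note = 16; dotted half = 24; half note = 16; sixteenth note = 2; sixteenth = 2.
Sum: 3 + 16 + 24 + 16 + 2 + 2 = 63.
63 ÷ 2 = 31.5 beats.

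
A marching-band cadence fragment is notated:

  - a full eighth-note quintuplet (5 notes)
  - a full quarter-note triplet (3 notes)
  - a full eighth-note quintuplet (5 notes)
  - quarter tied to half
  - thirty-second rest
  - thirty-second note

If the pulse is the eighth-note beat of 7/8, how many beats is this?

18.5

One eighth-note beat = 4 thirty-second notes.
Convert each value to thirty-second notes: a full eighth-note quintuplet (5 notes) (five quintuplet eighths span one half) = 16; a full quarter-note triplet (3 notes) (three triplet quarters span one half) = 16; a full eighth-note quintuplet (5 notes) (five quintuplet eighths span one half) = 16; quarter tied to half (quarter + half) = 24; thirty-second rest = 1; thirty-second note = 1.
Sum: 16 + 16 + 16 + 24 + 1 + 1 = 74.
74 ÷ 4 = 18.5 beats.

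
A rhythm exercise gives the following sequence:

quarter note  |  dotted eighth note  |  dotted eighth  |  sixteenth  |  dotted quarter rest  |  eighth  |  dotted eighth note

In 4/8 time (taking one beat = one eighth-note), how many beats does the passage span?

11

One eighth-note beat = 2 sixteenth notes.
Working in sixteenth notes: quarter note = 4; dotted eighth note = 3; dotted eighth = 3; sixteenth = 1; dotted quarter rest = 6; eighth = 2; dotted eighth note = 3.
Adding: 4 + 3 + 3 + 1 + 6 + 2 + 3 = 22.
22 ÷ 2 = 11 beats.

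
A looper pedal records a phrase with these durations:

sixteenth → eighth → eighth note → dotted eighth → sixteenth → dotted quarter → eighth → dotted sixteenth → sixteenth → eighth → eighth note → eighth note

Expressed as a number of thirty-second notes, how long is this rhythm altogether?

51

Convert each value to thirty-second notes: sixteenth = 2; eighth = 4; eighth note = 4; dotted eighth = 6; sixteenth = 2; dotted quarter = 12; eighth = 4; dotted sixteenth = 3; sixteenth = 2; eighth = 4; eighth note = 4; eighth note = 4.
Adding: 2 + 4 + 4 + 6 + 2 + 12 + 4 + 3 + 2 + 4 + 4 + 4 = 51 thirty-second notes.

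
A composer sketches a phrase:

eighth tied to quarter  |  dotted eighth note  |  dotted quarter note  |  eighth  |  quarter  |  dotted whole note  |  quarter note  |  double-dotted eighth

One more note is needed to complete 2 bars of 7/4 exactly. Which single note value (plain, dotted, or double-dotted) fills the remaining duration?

2 bars of 7/4 = 112 thirty-second notes.
Convert each value to thirty-second notes: eighth tied to quarter (eighth + quarter) = 12; dotted eighth note = 6; dotted quarter note = 12; eighth = 4; quarter = 8; dotted whole note = 48; quarter note = 8; double-dotted eighth = 7.
Adding: 12 + 6 + 12 + 4 + 8 + 48 + 8 + 7 = 105.
Remaining: 112 − 105 = 7 thirty-second notes, which is a double-dotted eighth note.

double-dotted eighth note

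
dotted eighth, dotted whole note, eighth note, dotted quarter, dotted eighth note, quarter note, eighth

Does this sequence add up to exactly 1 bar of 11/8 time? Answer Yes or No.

No

One bar of 11/8 = 22 sixteenth notes.
Each duration in sixteenth notes: dotted eighth = 3; dotted whole note = 24; eighth note = 2; dotted quarter = 6; dotted eighth note = 3; quarter note = 4; eighth = 2.
Altogether 3 + 24 + 2 + 6 + 3 + 4 + 2 = 44.
44 exceeds 22, so the answer is No.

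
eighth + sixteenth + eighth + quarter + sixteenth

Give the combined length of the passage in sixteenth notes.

10

In sixteenth notes: eighth = 2; sixteenth = 1; eighth = 2; quarter = 4; sixteenth = 1.
Total: 2 + 1 + 2 + 4 + 1 = 10 sixteenth notes.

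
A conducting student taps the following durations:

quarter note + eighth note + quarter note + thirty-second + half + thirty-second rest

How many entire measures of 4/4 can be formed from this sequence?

1

One bar of 4/4 = 32 thirty-second notes.
Convert each value to thirty-second notes: quarter note = 8; eighth note = 4; quarter note = 8; thirty-second = 1; half = 16; thirty-second rest = 1.
Total: 8 + 4 + 8 + 1 + 16 + 1 = 38.
38 ÷ 32 = 1 complete bar with 6 left over.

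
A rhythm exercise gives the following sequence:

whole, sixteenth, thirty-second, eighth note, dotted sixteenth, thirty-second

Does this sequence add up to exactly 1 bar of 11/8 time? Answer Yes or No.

One bar of 11/8 = 44 thirty-second notes.
In thirty-second notes: whole = 32; sixteenth = 2; thirty-second = 1; eighth note = 4; dotted sixteenth = 3; thirty-second = 1.
Adding: 32 + 2 + 1 + 4 + 3 + 1 = 43.
43 falls short of 44, so the answer is No.

No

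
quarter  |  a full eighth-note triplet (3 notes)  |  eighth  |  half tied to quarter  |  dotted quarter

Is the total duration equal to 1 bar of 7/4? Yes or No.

One bar of 7/4 = 14 eighth notes.
Working in eighth notes: quarter = 2; a full eighth-note triplet (3 notes) (three triplet eighths span one quarter) = 2; eighth = 1; half tied to quarter (half + quarter) = 6; dotted quarter = 3.
Sum: 2 + 2 + 1 + 6 + 3 = 14.
14 equals 14, so the answer is Yes.

Yes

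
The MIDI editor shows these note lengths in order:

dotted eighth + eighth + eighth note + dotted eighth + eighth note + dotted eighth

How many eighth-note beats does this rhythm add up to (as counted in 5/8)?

7.5

One eighth-note beat = 2 sixteenth notes.
Convert each value to sixteenth notes: dotted eighth = 3; eighth = 2; eighth note = 2; dotted eighth = 3; eighth note = 2; dotted eighth = 3.
Altogether 3 + 2 + 2 + 3 + 2 + 3 = 15.
15 ÷ 2 = 7.5 beats.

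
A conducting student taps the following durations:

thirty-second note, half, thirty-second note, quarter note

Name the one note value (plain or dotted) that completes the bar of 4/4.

The bar of 4/4 = 32 thirty-second notes.
In thirty-second notes: thirty-second note = 1; half = 16; thirty-second note = 1; quarter note = 8.
Altogether 1 + 16 + 1 + 8 = 26.
Remaining: 32 − 26 = 6 thirty-second notes, which is a dotted eighth note.

dotted eighth note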